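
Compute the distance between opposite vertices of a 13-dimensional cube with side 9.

Diagonal = √13 · 9 ≈ 32.45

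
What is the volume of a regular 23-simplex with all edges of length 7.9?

V = (7.9^23 / 23!) · √((23+1) / 2^23) ≈ 2.89194e-05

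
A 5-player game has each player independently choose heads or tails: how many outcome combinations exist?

An n-cube has 2^n vertices; for n = 5 that is 2^5 = 32.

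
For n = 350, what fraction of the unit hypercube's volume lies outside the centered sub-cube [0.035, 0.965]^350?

The inner cube has side 1-2·0.035 = 0.93 and volume (0.93)^350 ≈ 9.312e-12, so the shell holds 1 - 9.312e-12 of the volume.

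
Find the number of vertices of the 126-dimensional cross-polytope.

The 126-dimensional cross-polytope has 2n = 2·126 = 252 vertices.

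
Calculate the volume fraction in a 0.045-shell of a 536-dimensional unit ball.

V(inner)/V(outer) = ((1-0.045)/1)^536 ≈ 1.913e-11, so the shell fraction is 1 - 1.913e-11.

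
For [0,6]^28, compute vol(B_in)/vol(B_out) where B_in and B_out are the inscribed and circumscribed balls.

The radii are 6/2 and 6√28/2, so the volume ratio is (1/√28)^28 = 28^{-28/2} ≈ 5.49272e-21.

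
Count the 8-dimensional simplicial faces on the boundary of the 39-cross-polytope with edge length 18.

Each 8-face is the convex hull of 9 vertices, one chosen as ±e_i from each of 9 distinct axes: 2^9·C(39,9) = 108500547584.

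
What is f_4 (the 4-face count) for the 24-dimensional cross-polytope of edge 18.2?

f_4(24-orthoplex) = 2^5 · (24 choose 5) = 1360128.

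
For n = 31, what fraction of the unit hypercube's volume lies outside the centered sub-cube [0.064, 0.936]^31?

1 - (1 - 2·0.064)^31 = 1 - 0.872^31 ≈ 0.985678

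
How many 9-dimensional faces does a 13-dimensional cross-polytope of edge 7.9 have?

Number of 9-faces = 2^(9+1) · C(13,9+1) = 1024 · 286 = 292864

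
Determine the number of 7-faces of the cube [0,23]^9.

Number of 7-faces = C(9,7) · 2^(9-7) = 36 · 4 = 144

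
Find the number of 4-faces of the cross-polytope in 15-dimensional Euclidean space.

An n-cross-polytope has 2^(k+1)·C(n,k+1) k-faces. Here 2^5·C(15,5) = 32·3003 = 96096.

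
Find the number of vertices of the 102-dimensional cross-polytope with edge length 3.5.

The 102-dimensional cross-polytope has 2n = 2·102 = 204 vertices.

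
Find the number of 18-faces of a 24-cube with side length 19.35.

An n-cube has C(n,k)·2^(n-k) k-faces. Here C(24,18)·2^6 = 134596·64 = 8614144.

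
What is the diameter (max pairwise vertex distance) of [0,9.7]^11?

The space diagonal of an n-cube of side s is s√n. Here 9.7·√11 ≈ 32.1713.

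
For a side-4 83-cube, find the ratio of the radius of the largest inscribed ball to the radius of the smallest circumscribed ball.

Ratio = (s/2)/(s√83/2) = 83^(-1/2) ≈ 0.109764.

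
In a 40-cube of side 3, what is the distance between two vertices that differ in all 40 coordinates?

The space diagonal of an n-cube of side s is s√n. Here 3·√40 ≈ 18.9737.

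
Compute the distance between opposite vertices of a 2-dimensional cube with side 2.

Diagonal = √2 · 2 ≈ 2.82843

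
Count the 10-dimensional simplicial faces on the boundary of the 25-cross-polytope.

Each 10-face is the convex hull of 11 vertices, one chosen as ±e_i from each of 11 distinct axes: 2^11·C(25,11) = 9128755200.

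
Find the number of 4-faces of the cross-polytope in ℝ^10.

Each 4-face is the convex hull of 5 vertices, one chosen as ±e_i from each of 5 distinct axes: 2^5·C(10,5) = 8064.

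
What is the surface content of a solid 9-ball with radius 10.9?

The surface area of an n-ball is 2π^(n/2) r^(n-1) / Γ(n/2). For n=9, r=10.9: 5.91524e+09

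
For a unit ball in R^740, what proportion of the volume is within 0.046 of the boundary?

V(inner)/V(outer) = ((1-0.046)/1)^740 ≈ 7.342e-16, so the shell fraction is 1 - 7.342e-16.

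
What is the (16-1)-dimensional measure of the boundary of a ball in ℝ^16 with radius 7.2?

S = n·V_n(r)/r = 16·V_16(7.2)/7.2 (volume-to-surface relation), giving 2.72763e+13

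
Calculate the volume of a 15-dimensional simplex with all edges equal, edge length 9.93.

V_15 = √(16) · 9.93^15 / (15! · 2^(15/2)) ≈ 15.2081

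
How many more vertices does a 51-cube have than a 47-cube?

The 51-cube has 2^51 = 2251799813685248 vertices. The 47-cube has 2^47 = 140737488355328 vertices. Difference: 2251799813685248 - 140737488355328 = 2111062325329920.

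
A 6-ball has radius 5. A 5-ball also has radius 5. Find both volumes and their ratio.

V_6(5) ≈ 80745.5. V_5(5) ≈ 16449.3. Ratio V_6/V_5 ≈ 4.909.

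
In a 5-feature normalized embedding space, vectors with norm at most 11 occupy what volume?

V_5(11) = π^(5/2) · (11)^5 / Γ(5/2 + 1) = 1288408·π^2/15 ≈ 847738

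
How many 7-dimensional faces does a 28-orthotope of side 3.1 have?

Number of 7-faces = C(28,7) · 2^(28-7) = 1184040 · 2097152 = 2483111854080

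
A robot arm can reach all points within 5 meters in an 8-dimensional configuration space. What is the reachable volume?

V = 390625·π^4/24 ≈ 1.58543e+06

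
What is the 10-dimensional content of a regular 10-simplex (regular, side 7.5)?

Volume = 7.5^10 · √(11/2^10) / 10! ≈ 16.0841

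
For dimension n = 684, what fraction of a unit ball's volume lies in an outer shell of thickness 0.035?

1 - (1-0.035)^684 ≈ 1 - 2.61e-11 ≈ (100 - 2.61e-09)%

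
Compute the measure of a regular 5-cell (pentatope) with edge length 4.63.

For a regular n-simplex with edge a, V = (a^n / n!)·√((n+1)/2^n). With a=4.63, n=4: V ≈ 10.7038.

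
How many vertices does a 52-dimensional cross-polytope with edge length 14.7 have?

An n-cross-polytope has 2n vertices; here n = 52, giving 104.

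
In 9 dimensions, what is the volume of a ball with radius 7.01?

Volume = π^{9/2}·(7.01)^9/Γ(11/2) ≈ 1.34828e+08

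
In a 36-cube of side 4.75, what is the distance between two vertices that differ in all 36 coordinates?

The space diagonal of an n-cube of side s is s√n. Here 4.75·√36 = 28.5.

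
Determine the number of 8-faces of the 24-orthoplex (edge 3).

Each 8-face is the convex hull of 9 vertices, one chosen as ±e_i from each of 9 distinct axes: 2^9·C(24,9) = 669442048.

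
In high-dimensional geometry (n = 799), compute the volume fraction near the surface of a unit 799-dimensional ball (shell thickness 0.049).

1 - (1-0.049)^799 ≈ 1 - 3.683e-18 ≈ 100.000000%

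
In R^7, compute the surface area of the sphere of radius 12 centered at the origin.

S = n·V_n(r)/r = 7·V_7(12)/12 (volume-to-surface relation), giving 15925248·π^3/5 ≈ 9.87565e+07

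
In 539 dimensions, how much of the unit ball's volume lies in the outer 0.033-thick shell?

V(inner)/V(outer) = ((1-0.033)/1)^539 ≈ 1.396e-08, so the shell fraction is 0.999999986.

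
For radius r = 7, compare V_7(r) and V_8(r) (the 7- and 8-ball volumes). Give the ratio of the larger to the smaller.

V_7(7) ≈ 3.89105e+06, V_8(7) ≈ 2.33977e+07. The 8-ball is larger by a factor of 6.013.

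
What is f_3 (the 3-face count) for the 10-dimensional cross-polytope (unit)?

Number of 3-faces = 2^(3+1) · C(10,3+1) = 16 · 210 = 3360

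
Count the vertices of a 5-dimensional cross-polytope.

The vertices are ±e_1, ..., ±e_5, so there are 2·5 = 10.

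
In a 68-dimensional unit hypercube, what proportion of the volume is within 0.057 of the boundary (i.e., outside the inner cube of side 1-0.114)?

1 - (1 - 2·0.057)^68 = 1 - 0.886^68 ≈ 0.999734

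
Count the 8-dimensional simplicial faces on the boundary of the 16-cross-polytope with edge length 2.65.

Each 8-face is the convex hull of 9 vertices, one chosen as ±e_i from each of 9 distinct axes: 2^9·C(16,9) = 5857280.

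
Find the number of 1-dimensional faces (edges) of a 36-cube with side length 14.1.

Each of the 2^36 = 68719476736 vertices has degree 36; total edges = 36·2^36/2 = 1236950581248.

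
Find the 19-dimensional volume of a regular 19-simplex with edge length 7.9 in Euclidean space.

V = (7.9^19 / 19!) · √((19+1) / 2^19) ≈ 0.00576169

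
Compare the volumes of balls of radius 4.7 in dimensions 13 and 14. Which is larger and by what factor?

V_13(4.7) ≈ 4.97294e+08, V_14(4.7) ≈ 1.53811e+09. The 14-ball is larger by a factor of 3.093.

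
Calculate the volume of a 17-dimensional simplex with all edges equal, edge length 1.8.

Volume = 1.8^17 · √(18/2^17) / 17! ≈ 7.20187e-13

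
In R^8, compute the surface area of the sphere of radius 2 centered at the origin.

S = n·V_n(r)/r = 8·V_8(2)/2 (volume-to-surface relation), giving 128·π^4/3 ≈ 4156.12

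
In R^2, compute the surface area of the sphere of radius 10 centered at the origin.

S = n·V_n(r)/r = 2·V_2(10)/10 (volume-to-surface relation), giving 2πr = 2π·10 ≈ 62.8319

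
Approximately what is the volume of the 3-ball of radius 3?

The n-ball volume is π^(n/2)·r^n/Γ(n/2+1). With n=3, r=3: V = 36·π ≈ 113.097.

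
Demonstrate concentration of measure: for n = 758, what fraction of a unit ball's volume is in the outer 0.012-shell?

1 - (1-0.012)^758 ≈ 0.999894 ≈ 99.9894%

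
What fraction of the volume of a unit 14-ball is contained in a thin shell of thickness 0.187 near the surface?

V(inner)/V(outer) = ((1-0.187)/1)^14 ≈ 0.05511, so the shell fraction is 0.944885.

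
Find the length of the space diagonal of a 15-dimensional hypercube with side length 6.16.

Diagonal = √15 · 6.16 ≈ 23.8576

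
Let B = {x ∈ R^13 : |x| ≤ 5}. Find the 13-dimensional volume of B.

Volume = π^{13/2}·(5)^13/Γ(15/2) = 31250000000·π^6/27027 ≈ 1.11161e+09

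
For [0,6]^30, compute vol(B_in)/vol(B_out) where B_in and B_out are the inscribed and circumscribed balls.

The radii are 6/2 and 6√30/2, so the volume ratio is (1/√30)^30 = 30^{-30/2} ≈ 6.96917e-23.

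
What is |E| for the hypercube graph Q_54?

Each of the 2^54 = 18014398509481984 vertices has degree 54; total edges = 54·2^54/2 = 486388759756013568.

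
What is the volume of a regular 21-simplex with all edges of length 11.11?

V = (11.11^21 / 21!) · √((21+1) / 2^21) ≈ 0.57816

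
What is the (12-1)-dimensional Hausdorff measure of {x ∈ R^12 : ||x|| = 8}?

|∂B_12(8)| = 2147483648·π^6/15 ≈ 1.37638e+11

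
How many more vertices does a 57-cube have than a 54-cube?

The 57-cube has 2^57 = 144115188075855872 vertices. The 54-cube has 2^54 = 18014398509481984 vertices. Difference: 144115188075855872 - 18014398509481984 = 126100789566373888.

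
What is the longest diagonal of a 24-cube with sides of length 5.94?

d = √(5.94² + 5.94² + ... + 5.94²) [24 terms] = √(24·5.94²) = 5.94√24 ≈ 29.0999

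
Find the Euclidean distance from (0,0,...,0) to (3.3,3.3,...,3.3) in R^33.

||(3.3,3.3,...,3.3)|| = √(33)·3.3 ≈ 18.9571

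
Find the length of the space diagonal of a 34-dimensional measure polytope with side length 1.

||(1,1,...,1)|| = √(34)·1 ≈ 5.83095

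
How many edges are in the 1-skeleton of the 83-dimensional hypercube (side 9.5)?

An n-cube has n·2^(n-1) edges. With n = 83: 83·4835703278458516698824704 = 401363372112056886002450432.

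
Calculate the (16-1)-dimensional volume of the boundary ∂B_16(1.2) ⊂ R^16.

|∂B_16(1.2)| ≈ 58.0119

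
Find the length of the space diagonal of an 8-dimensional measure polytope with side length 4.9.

The space diagonal of an n-cube of side s is s√n. Here 4.9·√8 ≈ 13.8593.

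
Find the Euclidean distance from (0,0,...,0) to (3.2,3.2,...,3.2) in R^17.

d = √(3.2² + 3.2² + ... + 3.2²) [17 terms] = √(17·3.2²) = 3.2√17 ≈ 13.1939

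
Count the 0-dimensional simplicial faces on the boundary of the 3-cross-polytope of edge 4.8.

Each 0-face is the convex hull of 1 vertex, one chosen as ±e_i from each of 1 distinct axis: 2^1·C(3,1) = 6.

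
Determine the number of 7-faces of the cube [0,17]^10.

f_7(10-cube) = (10 choose 7) · 2^3 = 960.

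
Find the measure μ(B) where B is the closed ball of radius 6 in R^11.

Volume = π^{11/2}·(6)^11/Γ(13/2) = 859963392·π^5/385 ≈ 6.83547e+08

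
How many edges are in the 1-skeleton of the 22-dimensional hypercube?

Number of 1-faces = C(22,1)·2^(22-1) = 22·2097152 = 46137344.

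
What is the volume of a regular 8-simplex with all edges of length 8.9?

V = (8.9^8 / 8!) · √((8+1) / 2^8) ≈ 183.063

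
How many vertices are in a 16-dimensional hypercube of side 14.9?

An n-cube has C(n,k)·2^(n-k) k-faces. Here C(16,0)·2^16 = 1·65536 = 65536.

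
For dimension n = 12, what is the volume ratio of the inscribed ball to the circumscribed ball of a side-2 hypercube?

The radii are 2/2 and 2√12/2, so the volume ratio is (1/√12)^12 = 12^{-12/2} ≈ 3.34898e-07.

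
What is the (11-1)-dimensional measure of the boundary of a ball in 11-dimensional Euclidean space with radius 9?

S = n·V_n(r)/r = 11·V_11(9)/9 (volume-to-surface relation), giving 8264970432·π^5/35 ≈ 7.22641e+10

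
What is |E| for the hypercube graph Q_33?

Number of 1-faces = C(33,1)·2^(33-1) = 33·4294967296 = 141733920768.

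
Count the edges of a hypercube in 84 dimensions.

Number of 1-faces = C(84,1)·2^(84-1) = 84·9671406556917033397649408 = 812398150781030805402550272.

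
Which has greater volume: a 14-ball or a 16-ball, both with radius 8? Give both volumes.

V_14(8) ≈ 2.63559e+12. V_16(8) ≈ 6.62397e+13. The 16-ball is larger.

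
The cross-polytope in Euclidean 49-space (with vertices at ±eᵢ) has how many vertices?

An n-cross-polytope has 2n vertices; here n = 49, giving 98.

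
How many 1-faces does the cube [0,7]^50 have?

The 50-cube has n·2^(n-1) = 50·2^49 = 50·562949953421312 = 28147497671065600 edges.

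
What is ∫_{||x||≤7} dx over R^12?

V_12(7) = π^(12/2) · (7)^12 / Γ(12/2 + 1) = 13841287201·π^6/720 ≈ 1.84818e+10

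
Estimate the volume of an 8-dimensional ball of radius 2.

V_8(2) = π^(8/2) · (2)^8 / Γ(8/2 + 1) = 32·π^4/3 ≈ 1039.03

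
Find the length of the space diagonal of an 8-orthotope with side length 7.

d = √(7² + 7² + ... + 7²) [8 terms] = √(8·7²) = 7√8 ≈ 19.799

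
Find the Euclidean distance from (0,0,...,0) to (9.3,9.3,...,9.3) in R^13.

Diagonal = √13 · 9.3 ≈ 33.5316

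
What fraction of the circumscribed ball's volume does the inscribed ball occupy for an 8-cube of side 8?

The radii are 8/2 and 8√8/2, so the volume ratio is (1/√8)^8 = 8^{-8/2} ≈ 0.000244141.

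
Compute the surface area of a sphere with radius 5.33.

The surface area of an n-ball is 2π^(n/2) r^(n-1) / Γ(n/2). For n=3, r=5.33: 4πr² = 4π·(5.33)² ≈ 356.997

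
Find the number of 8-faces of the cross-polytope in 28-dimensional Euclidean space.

Each 8-face is the convex hull of 9 vertices, one chosen as ±e_i from each of 9 distinct axes: 2^9·C(28,9) = 3536332800.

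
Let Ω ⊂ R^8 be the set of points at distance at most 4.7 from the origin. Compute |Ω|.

Volume = π^{8/2}·(4.7)^8/Γ(5) ≈ 966432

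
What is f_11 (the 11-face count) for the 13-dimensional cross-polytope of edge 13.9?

f_11(13-orthoplex) = 2^12 · (13 choose 12) = 53248.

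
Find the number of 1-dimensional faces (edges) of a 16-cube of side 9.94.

Each of the 2^16 = 65536 vertices has degree 16; total edges = 16·2^16/2 = 524288.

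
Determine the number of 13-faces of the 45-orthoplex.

f_13(45-orthoplex) = 2^14 · (45 choose 14) = 2734019951984640.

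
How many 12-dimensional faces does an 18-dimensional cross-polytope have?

f_12(18-orthoplex) = 2^13 · (18 choose 13) = 70189056.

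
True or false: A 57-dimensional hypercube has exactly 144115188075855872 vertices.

True. The 57-cube has 2^57 = 144115188075855872 vertices.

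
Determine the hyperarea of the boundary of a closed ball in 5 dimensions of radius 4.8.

S_5(4.8) = 2·π^(5/2)·(4.8)^4 / Γ(5/2) ≈ 13971.2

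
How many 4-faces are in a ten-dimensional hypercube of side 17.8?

Choose 4 of 10 axes to span the face (C(10,4) = 210 ways), then fix each of the remaining 6 coordinates at one of its two extreme values (2^6 = 64 ways): 210·64 = 13440.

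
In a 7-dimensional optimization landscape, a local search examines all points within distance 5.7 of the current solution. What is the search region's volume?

Volume = π^{7/2}·(5.7)^7/Γ(9/2) ≈ 923643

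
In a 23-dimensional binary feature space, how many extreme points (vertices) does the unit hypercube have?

The 23-cube has 2^23 = 8388608 vertices.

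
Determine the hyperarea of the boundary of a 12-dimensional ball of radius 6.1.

The surface area of an n-ball is 2π^(n/2) r^(n-1) / Γ(n/2). For n=12, r=6.1: 6.9723e+09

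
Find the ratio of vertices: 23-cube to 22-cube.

The 23-cube has 2^23 = 8388608 vertices. The 22-cube has 2^22 = 4194304 vertices. Ratio: 8388608/4194304 = 2.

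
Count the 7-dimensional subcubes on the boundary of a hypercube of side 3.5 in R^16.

Choose 7 of 16 axes to span the face (C(16,7) = 11440 ways), then fix each of the remaining 9 coordinates at one of its two extreme values (2^9 = 512 ways): 11440·512 = 5857280.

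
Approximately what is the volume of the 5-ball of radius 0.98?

Volume = π^{5/2}·(0.98)^5/Γ(7/2) ≈ 4.75805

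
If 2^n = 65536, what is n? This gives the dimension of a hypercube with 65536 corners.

n = log_2(65536) = 16.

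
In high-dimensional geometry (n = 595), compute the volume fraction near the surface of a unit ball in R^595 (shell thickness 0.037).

1 - (1-0.037)^595 ≈ 1 - 1.81e-10 ≈ (100 - 1.81e-08)%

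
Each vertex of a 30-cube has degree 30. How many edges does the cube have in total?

Each of the 2^30 = 1073741824 vertices has degree 30; total edges = 30·2^30/2 = 16106127360.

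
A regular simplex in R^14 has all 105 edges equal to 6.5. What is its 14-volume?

V_14 = √(15) · 6.5^14 / (14! · 2^(14/2)) ≈ 0.0834093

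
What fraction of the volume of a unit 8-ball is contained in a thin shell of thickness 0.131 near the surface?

V(inner)/V(outer) = ((1-0.131)/1)^8 ≈ 0.3252, so the shell fraction is 0.674794.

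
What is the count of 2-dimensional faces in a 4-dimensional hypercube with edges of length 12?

An n-cube has C(n,k)·2^(n-k) k-faces. Here C(4,2)·2^2 = 6·4 = 24.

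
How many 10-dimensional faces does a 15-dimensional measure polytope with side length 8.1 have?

Number of 10-faces = C(15,10) · 2^(15-10) = 3003 · 32 = 96096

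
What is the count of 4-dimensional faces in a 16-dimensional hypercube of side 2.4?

Number of 4-faces = C(16,4) · 2^(16-4) = 1820 · 4096 = 7454720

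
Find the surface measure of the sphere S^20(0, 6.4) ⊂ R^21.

The surface area of an n-ball is 2π^(n/2) r^(n-1) / Γ(n/2). For n=21, r=6.4: 3.89374e+15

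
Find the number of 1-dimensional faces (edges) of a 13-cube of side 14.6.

An n-cube has n·2^(n-1) edges. With n = 13: 13·4096 = 53248.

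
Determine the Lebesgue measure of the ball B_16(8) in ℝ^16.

The n-ball volume is π^(n/2)·r^n/Γ(n/2+1). With n=16, r=8: V = 2199023255552·π^8/315 ≈ 6.62397e+13.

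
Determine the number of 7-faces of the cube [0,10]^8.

f_7(8-cube) = (8 choose 7) · 2^1 = 16.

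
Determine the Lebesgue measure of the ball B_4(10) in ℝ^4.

The n-ball volume is π^(n/2)·r^n/Γ(n/2+1). With n=4, r=10: V = 5000·π^2 ≈ 49348.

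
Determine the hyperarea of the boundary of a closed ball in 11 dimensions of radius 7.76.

|∂B_11(7.76)| ≈ 1.64102e+10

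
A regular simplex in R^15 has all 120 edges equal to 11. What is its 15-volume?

V_15 = √(16) · 11^15 / (15! · 2^(15/2)) ≈ 70.5872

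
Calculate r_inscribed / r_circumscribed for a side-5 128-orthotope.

For an n-cube of any side s, the inradius is s/2 and the circumradius is s√n/2, so the ratio is 1/√128 ≈ 0.0883883.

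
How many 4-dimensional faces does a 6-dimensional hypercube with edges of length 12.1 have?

Number of 4-faces = C(6,4) · 2^(6-4) = 15 · 4 = 60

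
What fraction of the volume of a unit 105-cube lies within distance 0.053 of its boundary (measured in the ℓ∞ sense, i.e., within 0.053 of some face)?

1 - (1 - 2·0.053)^105 = 1 - 0.894^105 ≈ 0.999992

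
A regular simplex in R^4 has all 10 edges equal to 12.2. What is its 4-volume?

V_4 = √(5) · 12.2^4 / (4! · 2^(4/2)) ≈ 516.004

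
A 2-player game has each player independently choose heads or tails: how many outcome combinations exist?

The 2-cube has 2^2 = 4 vertices.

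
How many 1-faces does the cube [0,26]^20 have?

The 20-cube has n·2^(n-1) = 20·2^19 = 20·524288 = 10485760 edges.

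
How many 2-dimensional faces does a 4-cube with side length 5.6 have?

Number of 2-faces = C(4,2) · 2^(4-2) = 6 · 4 = 24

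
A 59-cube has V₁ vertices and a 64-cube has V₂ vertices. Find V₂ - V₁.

V₁ = 2^59 = 576460752303423488. V₂ = 2^64 = 18446744073709551616. V₂ - V₁ = 17870283321406128128.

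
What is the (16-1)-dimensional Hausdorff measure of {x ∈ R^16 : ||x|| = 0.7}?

S = n·V_n(r)/r = 16·V_16(0.7)/0.7 (volume-to-surface relation), giving 0.0178759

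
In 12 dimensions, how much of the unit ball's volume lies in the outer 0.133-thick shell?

V(inner)/V(outer) = ((1-0.133)/1)^12 ≈ 0.1804, so the shell fraction is 0.819603.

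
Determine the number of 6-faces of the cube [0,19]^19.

f_6(19-cube) = (19 choose 6) · 2^13 = 222265344.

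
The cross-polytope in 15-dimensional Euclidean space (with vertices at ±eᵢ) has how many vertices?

An n-cross-polytope has 2n vertices; here n = 15, giving 30.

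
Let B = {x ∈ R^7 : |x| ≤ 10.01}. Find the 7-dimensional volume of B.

The n-ball volume is π^(n/2)·r^n/Γ(n/2+1). With n=7, r=10.01: V ≈ 4.75794e+07.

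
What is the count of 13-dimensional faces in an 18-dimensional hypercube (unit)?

An n-cube has C(n,k)·2^(n-k) k-faces. Here C(18,13)·2^5 = 8568·32 = 274176.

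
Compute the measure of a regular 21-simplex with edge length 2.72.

V = (2.72^21 / 21!) · √((21+1) / 2^21) ≈ 8.47226e-14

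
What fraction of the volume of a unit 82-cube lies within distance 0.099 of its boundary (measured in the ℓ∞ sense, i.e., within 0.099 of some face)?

1 - (1 - 2·0.099)^82 = 1 - 0.802^82 ≈ 0.9999999861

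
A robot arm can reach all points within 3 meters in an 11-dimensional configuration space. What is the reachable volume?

V = 419904·π^5/385 ≈ 333763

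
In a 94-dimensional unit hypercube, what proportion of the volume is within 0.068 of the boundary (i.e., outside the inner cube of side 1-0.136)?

Shell fraction = 1 - (1-0.136)^94 ≈ 0.9999989228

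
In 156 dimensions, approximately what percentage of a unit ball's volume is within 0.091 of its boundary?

1 - (1-0.091)^156 ≈ 0.9999996565 ≈ 99.999966%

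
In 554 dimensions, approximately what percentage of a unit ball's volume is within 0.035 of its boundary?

1 - (1-0.035)^554 ≈ 0.9999999973 ≈ (100 - 2.68e-07)%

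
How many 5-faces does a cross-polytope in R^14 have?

Each 5-face is the convex hull of 6 vertices, one chosen as ±e_i from each of 6 distinct axes: 2^6·C(14,6) = 192192.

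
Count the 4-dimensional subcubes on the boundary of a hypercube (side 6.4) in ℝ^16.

f_4(16-cube) = (16 choose 4) · 2^12 = 7454720.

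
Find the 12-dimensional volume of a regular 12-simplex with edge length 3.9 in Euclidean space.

Volume = 3.9^12 · √(13/2^12) / 12! ≈ 0.00145623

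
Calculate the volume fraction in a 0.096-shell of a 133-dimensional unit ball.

1 - (1-0.096)^133 ≈ 0.9999985195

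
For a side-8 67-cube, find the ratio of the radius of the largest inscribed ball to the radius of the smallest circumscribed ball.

r_in = 8/2 (half the side); r_out = 8√67/2 (half the diagonal). Ratio = 1/√67 ≈ 0.122169.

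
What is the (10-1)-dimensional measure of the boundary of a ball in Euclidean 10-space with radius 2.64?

|∂B_10(2.64)| ≈ 158856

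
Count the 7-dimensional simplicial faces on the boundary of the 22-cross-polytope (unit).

Number of 7-faces = 2^(7+1) · C(22,7+1) = 256 · 319770 = 81861120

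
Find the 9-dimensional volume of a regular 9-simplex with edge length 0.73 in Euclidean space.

V_9 = √(10) · 0.73^9 / (9! · 2^(9/2)) ≈ 2.26729e-08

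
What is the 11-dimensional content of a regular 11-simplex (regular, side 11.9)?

V_11 = √(12) · 11.9^11 / (11! · 2^(11/2)) ≈ 1299.53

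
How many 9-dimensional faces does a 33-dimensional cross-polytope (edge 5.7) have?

Number of 9-faces = 2^(9+1) · C(33,9+1) = 1024 · 92561040 = 94782504960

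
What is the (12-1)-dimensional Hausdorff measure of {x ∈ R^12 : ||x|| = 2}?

|∂B_12(2)| = 512·π^6/15 ≈ 32815.4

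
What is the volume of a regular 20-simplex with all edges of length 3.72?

Volume = 3.72^20 · √(21/2^20) / 20! ≈ 4.73744e-10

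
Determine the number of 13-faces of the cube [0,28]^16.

An n-cube has C(n,k)·2^(n-k) k-faces. Here C(16,13)·2^3 = 560·8 = 4480.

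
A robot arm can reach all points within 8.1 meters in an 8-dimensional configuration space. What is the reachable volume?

The n-ball volume is π^(n/2)·r^n/Γ(n/2+1). With n=8, r=8.1: V ≈ 7.52088e+07.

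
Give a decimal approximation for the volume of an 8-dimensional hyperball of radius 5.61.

The n-ball volume is π^(n/2)·r^n/Γ(n/2+1). With n=8, r=5.61: V ≈ 3.98191e+06.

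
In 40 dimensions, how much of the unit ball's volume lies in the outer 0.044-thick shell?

Shell fraction = 1 - (1-0.044)^40 ≈ 0.834684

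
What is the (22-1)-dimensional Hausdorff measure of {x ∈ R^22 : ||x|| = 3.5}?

|∂B_22(3.5)| = 79792266297612001·π^11/543581798400 ≈ 4.31862e+10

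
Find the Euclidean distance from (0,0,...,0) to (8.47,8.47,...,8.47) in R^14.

d = √(8.47² + 8.47² + ... + 8.47²) [14 terms] = √(14·8.47²) = 8.47√14 ≈ 31.6918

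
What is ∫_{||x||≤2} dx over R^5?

Volume = π^{5/2}·(2)^5/Γ(7/2) = 256·π^2/15 ≈ 168.441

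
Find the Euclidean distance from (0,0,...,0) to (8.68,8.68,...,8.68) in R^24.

||(8.68,8.68,...,8.68)|| = √(24)·8.68 ≈ 42.5231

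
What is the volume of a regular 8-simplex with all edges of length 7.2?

V = (7.2^8 / 8!) · √((8+1) / 2^8) ≈ 33.5846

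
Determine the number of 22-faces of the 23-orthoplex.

Each 22-face is the convex hull of 23 vertices, one chosen as ±e_i from each of 23 distinct axes: 2^23·C(23,23) = 8388608.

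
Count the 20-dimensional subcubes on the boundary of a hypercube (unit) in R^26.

f_20(26-cube) = (26 choose 20) · 2^6 = 14734720.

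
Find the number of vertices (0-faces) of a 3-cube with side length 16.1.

Number of 0-faces = C(3,0) · 2^(3-0) = 1 · 8 = 8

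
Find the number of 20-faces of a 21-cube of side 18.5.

f_20(21-cube) = (21 choose 20) · 2^1 = 42.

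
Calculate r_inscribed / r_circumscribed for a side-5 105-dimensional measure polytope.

r_in = 5/2 (half the side); r_out = 5√105/2 (half the diagonal). Ratio = 1/√105 ≈ 0.09759.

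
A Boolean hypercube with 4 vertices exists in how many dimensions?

n = log_2(4) = 2.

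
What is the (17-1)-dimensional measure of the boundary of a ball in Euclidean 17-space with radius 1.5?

The surface area of an n-ball is 2π^(n/2) r^(n-1) / Γ(n/2). For n=17, r=1.5: 531441·π^8/3203200 ≈ 1574.24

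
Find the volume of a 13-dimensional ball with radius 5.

V = 31250000000·π^6/27027 ≈ 1.11161e+09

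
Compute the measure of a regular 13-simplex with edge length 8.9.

Volume = 8.9^13 · √(14/2^13) / 13! ≈ 14.5935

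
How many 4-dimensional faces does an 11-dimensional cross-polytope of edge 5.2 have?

Number of 4-faces = 2^(4+1) · C(11,4+1) = 32 · 462 = 14784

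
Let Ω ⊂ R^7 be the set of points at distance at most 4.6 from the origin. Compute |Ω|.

Volume = π^{7/2}·(4.6)^7/Γ(9/2) ≈ 205914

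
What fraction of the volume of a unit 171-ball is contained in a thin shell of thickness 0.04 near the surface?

V(inner)/V(outer) = ((1-0.04)/1)^171 ≈ 0.0009298, so the shell fraction is 0.99907.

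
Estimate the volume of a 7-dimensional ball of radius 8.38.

The n-ball volume is π^(n/2)·r^n/Γ(n/2+1). With n=7, r=8.38: V ≈ 1.37116e+07.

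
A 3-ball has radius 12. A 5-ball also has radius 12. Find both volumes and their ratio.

V_3(12) ≈ 7238.23. V_5(12) ≈ 1.3098e+06. Ratio V_3/V_5 ≈ 0.005526.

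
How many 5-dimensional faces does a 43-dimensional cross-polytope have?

An n-cross-polytope has 2^(k+1)·C(n,k+1) k-faces. Here 2^6·C(43,6) = 64·6096454 = 390173056.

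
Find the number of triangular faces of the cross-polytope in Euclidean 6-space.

Number of 2-faces = 2^(2+1) · C(6,2+1) = 8 · 20 = 160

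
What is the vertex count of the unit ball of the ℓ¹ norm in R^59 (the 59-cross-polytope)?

Number of vertices = 2n = 118.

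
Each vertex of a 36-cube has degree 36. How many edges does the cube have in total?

Number of 1-faces = C(36,1)·2^(36-1) = 36·34359738368 = 1236950581248.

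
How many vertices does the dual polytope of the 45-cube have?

An n-cross-polytope has 2n vertices; here n = 45, giving 90.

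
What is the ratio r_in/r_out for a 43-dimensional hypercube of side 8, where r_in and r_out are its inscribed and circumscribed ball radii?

r_in = 8/2 (half the side); r_out = 8√43/2 (half the diagonal). Ratio = 1/√43 ≈ 0.152499.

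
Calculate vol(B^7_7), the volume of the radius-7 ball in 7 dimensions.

V = 1882384·π^3/15 ≈ 3.89105e+06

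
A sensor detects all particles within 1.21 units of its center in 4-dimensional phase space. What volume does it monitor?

The n-ball volume is π^(n/2)·r^n/Γ(n/2+1). With n=4, r=1.21: V ≈ 10.5782.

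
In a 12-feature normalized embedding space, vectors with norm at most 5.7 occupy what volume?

The n-ball volume is π^(n/2)·r^n/Γ(n/2+1). With n=12, r=5.7: V ≈ 1.5706e+09.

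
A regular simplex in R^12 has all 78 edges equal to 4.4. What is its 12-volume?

For a regular n-simplex with edge a, V = (a^n / n!)·√((n+1)/2^n). With a=4.4, n=12: V ≈ 0.0061928.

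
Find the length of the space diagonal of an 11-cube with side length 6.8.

||(6.8,6.8,...,6.8)|| = √(11)·6.8 ≈ 22.553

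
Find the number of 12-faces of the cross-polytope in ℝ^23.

Each 12-face is the convex hull of 13 vertices, one chosen as ±e_i from each of 13 distinct axes: 2^13·C(23,13) = 9372188672.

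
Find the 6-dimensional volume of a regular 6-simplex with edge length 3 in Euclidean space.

V = (3^6 / 6!) · √((6+1) / 2^6) ≈ 0.334853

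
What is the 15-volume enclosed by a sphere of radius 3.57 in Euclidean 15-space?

The n-ball volume is π^(n/2)·r^n/Γ(n/2+1). With n=15, r=3.57: V ≈ 7.43795e+07.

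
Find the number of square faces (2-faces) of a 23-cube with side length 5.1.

f_2(23-cube) = (23 choose 2) · 2^21 = 530579456.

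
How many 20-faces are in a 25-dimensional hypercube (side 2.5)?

Number of 20-faces = C(25,20) · 2^(25-20) = 53130 · 32 = 1700160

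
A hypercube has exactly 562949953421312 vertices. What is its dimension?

2^n = 562949953421312 ⇒ n = log_2(562949953421312) = 49.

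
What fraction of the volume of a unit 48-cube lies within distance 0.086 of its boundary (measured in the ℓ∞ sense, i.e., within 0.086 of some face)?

The inner cube has side 1-2·0.086 = 0.828 and volume (0.828)^48 ≈ 0.0001163, so the shell holds 0.999884 of the volume.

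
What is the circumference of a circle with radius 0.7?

The surface area of an n-ball is 2π^(n/2) r^(n-1) / Γ(n/2). For n=2, r=0.7: 2πr = 2π·0.7 ≈ 4.39823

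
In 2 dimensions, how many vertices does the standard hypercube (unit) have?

Number of vertices = 2^2 = 4.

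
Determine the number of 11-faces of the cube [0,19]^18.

Choose 11 of 18 axes to span the face (C(18,11) = 31824 ways), then fix each of the remaining 7 coordinates at one of its two extreme values (2^7 = 128 ways): 31824·128 = 4073472.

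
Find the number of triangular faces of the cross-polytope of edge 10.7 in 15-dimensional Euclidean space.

f_2(15-orthoplex) = 2^3 · (15 choose 3) = 3640.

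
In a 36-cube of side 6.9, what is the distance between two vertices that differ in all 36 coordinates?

Diagonal = √36 · 6.9 = 41.4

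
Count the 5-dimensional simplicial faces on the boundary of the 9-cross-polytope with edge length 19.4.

Number of 5-faces = 2^(5+1) · C(9,5+1) = 64 · 84 = 5376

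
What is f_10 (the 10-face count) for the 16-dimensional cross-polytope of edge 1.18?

Each 10-face is the convex hull of 11 vertices, one chosen as ±e_i from each of 11 distinct axes: 2^11·C(16,11) = 8945664.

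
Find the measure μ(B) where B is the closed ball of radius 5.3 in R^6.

The n-ball volume is π^(n/2)·r^n/Γ(n/2+1). With n=6, r=5.3: V ≈ 114539.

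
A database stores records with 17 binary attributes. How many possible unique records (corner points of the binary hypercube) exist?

An n-cube has 2^n vertices; for n = 17 that is 2^17 = 131072.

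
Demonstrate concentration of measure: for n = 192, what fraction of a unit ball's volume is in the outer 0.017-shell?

1 - (1-0.017)^192 ≈ 0.962823 ≈ 96.28%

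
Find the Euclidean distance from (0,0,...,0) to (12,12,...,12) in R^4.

d = √(12² + 12² + ... + 12²) [4 terms] = √(4·12²) = 12√4 = 24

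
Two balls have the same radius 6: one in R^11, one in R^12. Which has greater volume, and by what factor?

V_11(6) ≈ 6.83547e+08, V_12(6) ≈ 2.90658e+09. The 12-ball is larger by a factor of 4.252.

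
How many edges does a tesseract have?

An n-cube has n·2^(n-1) edges. With n = 4: 4·8 = 32.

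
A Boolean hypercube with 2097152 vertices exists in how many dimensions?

The n-cube has 2^n vertices, and 2097152 = 2^21, so n = 21.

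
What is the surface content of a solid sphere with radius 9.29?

|∂B_3(9.29)| = 4πr² = 4π·(9.29)² ≈ 1084.53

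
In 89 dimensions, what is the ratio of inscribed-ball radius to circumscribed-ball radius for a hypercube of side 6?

r_in = 6/2 (half the side); r_out = 6√89/2 (half the diagonal). Ratio = 1/√89 ≈ 0.106.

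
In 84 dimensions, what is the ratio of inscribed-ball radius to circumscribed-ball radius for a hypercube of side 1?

Ratio = (s/2)/(s√84/2) = 84^(-1/2) ≈ 0.109109.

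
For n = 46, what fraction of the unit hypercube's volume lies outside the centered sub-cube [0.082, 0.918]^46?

Shell fraction = 1 - (1-0.164)^46 ≈ 0.999736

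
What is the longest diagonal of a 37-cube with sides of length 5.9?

Diagonal = √37 · 5.9 ≈ 35.8883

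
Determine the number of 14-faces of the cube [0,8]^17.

An n-cube has C(n,k)·2^(n-k) k-faces. Here C(17,14)·2^3 = 680·8 = 5440.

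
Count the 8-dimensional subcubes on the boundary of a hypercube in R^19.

Choose 8 of 19 axes to span the face (C(19,8) = 75582 ways), then fix each of the remaining 11 coordinates at one of its two extreme values (2^11 = 2048 ways): 75582·2048 = 154791936.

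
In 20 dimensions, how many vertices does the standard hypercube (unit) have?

Each vertex is a binary string of length 20, so there are 2^20 = 1048576.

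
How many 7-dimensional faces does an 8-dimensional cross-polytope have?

Each 7-face is the convex hull of 8 vertices, one chosen as ±e_i from each of 8 distinct axes: 2^8·C(8,8) = 256.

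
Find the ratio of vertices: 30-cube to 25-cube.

The 30-cube has 2^30 = 1073741824 vertices. The 25-cube has 2^25 = 33554432 vertices. Ratio: 1073741824/33554432 = 32.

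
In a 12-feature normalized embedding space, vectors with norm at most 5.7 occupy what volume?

V_12(5.7) = π^(12/2) · (5.7)^12 / Γ(12/2 + 1) ≈ 1.5706e+09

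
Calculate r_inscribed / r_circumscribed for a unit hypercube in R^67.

r_in = 1/2 (half the side); r_out = 1√67/2 (half the diagonal). Ratio = 1/√67 ≈ 0.122169.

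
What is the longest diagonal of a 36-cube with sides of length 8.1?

The space diagonal of an n-cube of side s is s√n. Here 8.1·√36 = 48.6.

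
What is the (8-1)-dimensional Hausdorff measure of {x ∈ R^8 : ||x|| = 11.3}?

S = n·V_n(r)/r = 8·V_8(11.3)/11.3 (volume-to-surface relation), giving 7.63884e+08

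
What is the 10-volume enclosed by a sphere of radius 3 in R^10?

V = 19683·π^5/40 ≈ 150585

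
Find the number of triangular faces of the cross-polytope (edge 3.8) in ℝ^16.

An n-cross-polytope has 2^(k+1)·C(n,k+1) k-faces. Here 2^3·C(16,3) = 8·560 = 4480.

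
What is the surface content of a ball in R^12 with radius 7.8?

S_12(7.8) = 2·π^(12/2)·(7.8)^11 / Γ(12/2) ≈ 1.04181e+11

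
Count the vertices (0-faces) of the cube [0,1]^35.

Each vertex is a binary string of length 35, so there are 2^35 = 34359738368.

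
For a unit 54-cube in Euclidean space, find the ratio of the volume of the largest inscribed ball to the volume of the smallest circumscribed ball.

Volume scales as r^n, and r_in/r_out = 1/√54, giving (1/√54)^54 ≈ 1.68023e-47.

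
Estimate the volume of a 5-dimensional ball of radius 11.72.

Volume = π^{5/2}·(11.72)^5/Γ(7/2) ≈ 1.16396e+06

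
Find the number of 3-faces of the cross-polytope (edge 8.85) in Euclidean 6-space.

Each 3-face is the convex hull of 4 vertices, one chosen as ±e_i from each of 4 distinct axes: 2^4·C(6,4) = 240.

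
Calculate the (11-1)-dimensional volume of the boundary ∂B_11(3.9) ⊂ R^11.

The surface area of an n-ball is 2π^(n/2) r^(n-1) / Γ(n/2). For n=11, r=3.9: 1.68711e+07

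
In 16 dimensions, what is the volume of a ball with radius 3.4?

V_16(3.4) = π^(16/2) · (3.4)^16 / Γ(16/2 + 1) ≈ 7.50483e+07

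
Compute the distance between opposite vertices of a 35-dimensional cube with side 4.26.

The space diagonal of an n-cube of side s is s√n. Here 4.26·√35 ≈ 25.2025.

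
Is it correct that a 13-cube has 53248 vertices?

False. The 13-cube has 2^13 = 8192 vertices.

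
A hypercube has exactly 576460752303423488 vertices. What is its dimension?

n = log_2(576460752303423488) = 59.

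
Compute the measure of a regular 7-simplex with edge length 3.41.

Volume = 3.41^7 · √(8/2^7) / 7! ≈ 0.265944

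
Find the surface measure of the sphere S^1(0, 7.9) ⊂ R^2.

S_2(7.9) = 2·π^(2/2)·(7.9)^1 / Γ(2/2) = 2πr = 2π·7.9 ≈ 49.6372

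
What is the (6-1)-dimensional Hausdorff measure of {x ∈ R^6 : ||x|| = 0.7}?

S = n·V_n(r)/r = 6·V_6(0.7)/0.7 (volume-to-surface relation), giving 5.21122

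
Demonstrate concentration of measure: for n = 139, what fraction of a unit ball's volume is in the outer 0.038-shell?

1 - (1-0.038)^139 ≈ 0.995415 ≈ 99.54%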